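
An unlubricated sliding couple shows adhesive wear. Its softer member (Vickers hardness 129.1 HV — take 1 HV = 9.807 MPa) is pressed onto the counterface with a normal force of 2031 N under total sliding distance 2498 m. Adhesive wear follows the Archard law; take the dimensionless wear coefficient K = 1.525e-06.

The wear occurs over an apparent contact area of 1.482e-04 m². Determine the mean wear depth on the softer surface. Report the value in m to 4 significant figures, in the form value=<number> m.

value=4.123e-05 m

Intermediate values are shown rounded. Each operation holds exact precision — a single final rounding, at four significant digits.
Convert: Hardness H = 129.1 HV × 9.807 MPa/HV = 1266 MPa = 1.266e+09 Pa.
Expressed in SI base units: W = 2031 N, H = 1.266e+09 Pa, K = 1.525e-06.
By Archard's law, V = K·W·L/H = 1.525e-06 · 2031 · 2498 / 1.266e+09 = 6.111e-09 m³.
Depth h = V/A = 6.111e-09 / 1.482e-04 = 4.123e-05 m.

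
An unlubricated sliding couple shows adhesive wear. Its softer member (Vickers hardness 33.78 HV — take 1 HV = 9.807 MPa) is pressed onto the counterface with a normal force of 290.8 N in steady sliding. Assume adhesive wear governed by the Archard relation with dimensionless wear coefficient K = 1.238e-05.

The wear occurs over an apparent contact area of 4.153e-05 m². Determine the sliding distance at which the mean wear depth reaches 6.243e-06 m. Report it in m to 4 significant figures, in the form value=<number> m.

value=23.86 m

All working math runs at full precision; intermediate values are printed rounded — rounded once at the end, at 4 significant figures.
Hardness H = 33.78 HV × 9.807 MPa/HV = 331.3 MPa = 3.313e+08 Pa.
Expressed in SI base units: W = 290.8 N, H = 3.313e+08 Pa, K = 1.238e-05.
Permissible volume V_lim = h_lim·A = 6.243e-06 · 4.153e-05 = 2.593e-10 m³.
Sliding life L = V_lim·H/(K·W) = 2.593e-10 · 3.313e+08 / (1.238e-05 · 290.8) = 23.86 m.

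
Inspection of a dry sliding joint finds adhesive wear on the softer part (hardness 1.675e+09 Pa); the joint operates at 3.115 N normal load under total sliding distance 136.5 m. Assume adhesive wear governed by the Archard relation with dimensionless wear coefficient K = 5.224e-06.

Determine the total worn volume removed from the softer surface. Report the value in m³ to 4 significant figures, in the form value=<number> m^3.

value=1.326e-12 m^3

All arithmetic runs at full float precision — intermediates are displayed rounded — rounded just once to four significant digits.
In SI base units: W = 3.115 N, H = 1.675e+09 Pa, K = 5.224e-06.
By Archard's law, V = K·W·L/H = 5.224e-06 · 3.115 · 136.5 / 1.675e+09 = 1.326e-12 m³.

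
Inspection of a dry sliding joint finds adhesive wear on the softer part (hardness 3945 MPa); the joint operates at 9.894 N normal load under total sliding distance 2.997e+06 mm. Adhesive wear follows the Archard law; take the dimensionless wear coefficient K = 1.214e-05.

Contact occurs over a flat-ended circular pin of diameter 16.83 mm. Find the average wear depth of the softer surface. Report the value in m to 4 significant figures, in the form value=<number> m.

value=4.102e-07 m

Intermediate values appear rounded. The algebra keeps full precision — rounded once at the end to 4 significant figures.
Convert: The distance L = 2.997e+06 mm = 2997 m.
Convert: Hardness H = 3945 MPa = 3.945e+09 Pa.
Convert: Pin diameter d = 16.83 mm = 0.01683 m. Contact area A = π·d²/4 = π·(0.01683 m)²/4 = 2.225e-04 m².
Collected in SI base units: W = 9.894 N, H = 3.945e+09 Pa, K = 1.214e-05.
Worn volume V = K·W·L/H = 1.214e-05 · 9.894 · 2997 / 3.945e+09 = 9.125e-11 m³.
Mean depth h = V/A = 9.125e-11 / 2.225e-04 = 4.102e-07 m.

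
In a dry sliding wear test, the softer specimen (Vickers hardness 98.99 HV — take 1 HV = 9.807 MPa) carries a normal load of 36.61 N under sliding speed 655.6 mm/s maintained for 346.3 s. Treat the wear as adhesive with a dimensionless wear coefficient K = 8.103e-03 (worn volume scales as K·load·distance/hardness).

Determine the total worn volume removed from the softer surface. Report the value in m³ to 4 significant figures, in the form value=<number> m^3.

The algebra runs at exact precision; quoted intermediates are rounded — rounded once at the end, at 4 significant digits.
Sliding speed v = 655.6 mm/s = 0.6556 m/s. Path length L = v·t = 0.6556 m/s × 346.3 s = 227.0 m.
Hardness H = 98.99 HV × 9.807 MPa/HV = 970.8 MPa = 9.708e+08 Pa.
Restated in SI base units: W = 36.61 N, H = 9.708e+08 Pa, K = 8.103e-03.
By Archard's law, V = K·W·L/H = 8.103e-03 · 36.61 · 227.0 / 9.708e+08 = 6.938e-08 m³.

value=6.938e-08 m^3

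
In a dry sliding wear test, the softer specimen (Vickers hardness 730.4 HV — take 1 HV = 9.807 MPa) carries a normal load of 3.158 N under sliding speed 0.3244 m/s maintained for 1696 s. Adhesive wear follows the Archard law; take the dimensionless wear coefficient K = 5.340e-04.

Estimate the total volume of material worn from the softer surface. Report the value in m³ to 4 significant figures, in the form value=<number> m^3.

All arithmetic maintains exact precision — intermediate values are shown rounded — rounded once at the end, at 4 significant figures.
Sliding distance L = v·t = 0.3244 m/s × 1696 s = 550.2 m.
Hardness H = 730.4 HV × 9.807 MPa/HV = 7163 MPa = 7.163e+09 Pa.
Working in SI base units: W = 3.158 N, H = 7.163e+09 Pa, K = 5.340e-04.
Apply Archard: V = K·W·L/H = 5.340e-04 · 3.158 · 550.2 / 7.163e+09 = 1.295e-10 m³.

value=1.295e-10 m^3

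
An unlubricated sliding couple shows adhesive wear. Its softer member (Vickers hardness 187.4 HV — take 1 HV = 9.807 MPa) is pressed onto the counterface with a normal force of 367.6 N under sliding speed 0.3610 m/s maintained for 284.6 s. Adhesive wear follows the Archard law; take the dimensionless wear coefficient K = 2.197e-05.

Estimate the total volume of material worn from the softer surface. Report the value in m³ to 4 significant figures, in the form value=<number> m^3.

Intermediates are displayed rounded — every step carries exact precision — one final rounding to four significant digits.
Distance covered L = v·t = 0.3610 m/s × 284.6 s = 102.7 m.
Hardness H = 187.4 HV × 9.807 MPa/HV = 1838 MPa = 1.838e+09 Pa.
In SI base units, W = 367.6 N, H = 1.838e+09 Pa, K = 2.197e-05.
Archard relation: V = K·W·L/H = 2.197e-05 · 367.6 · 102.7 / 1.838e+09 = 4.515e-10 m³.

value=4.515e-10 m^3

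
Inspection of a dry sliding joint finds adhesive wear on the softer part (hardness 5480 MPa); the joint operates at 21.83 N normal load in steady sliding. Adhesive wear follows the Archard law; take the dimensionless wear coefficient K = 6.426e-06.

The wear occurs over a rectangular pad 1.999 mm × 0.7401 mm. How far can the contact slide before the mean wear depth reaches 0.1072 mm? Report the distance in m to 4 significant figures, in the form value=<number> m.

Printed values are rounded; each operation carries full float precision; one final rounding, at four significant digits.
Hardness H = 5480 MPa = 5.480e+09 Pa.
Pad sides 1.999 mm × 0.7401 mm = 1.999e-03 m × 7.401e-04 m. Contact area A = 1.999e-03 m × 7.401e-04 m = 1.479e-06 m².
Depth limit h_lim = 0.1072 mm = 1.072e-04 m.
As SI base values: W = 21.83 N, H = 5.480e+09 Pa, K = 6.426e-06.
At the depth limit, V_lim = h_lim·A = 1.072e-04 · 1.479e-06 = 1.586e-10 m³.
Sliding life L = V_lim·H/(K·W) = 1.586e-10 · 5.480e+09 / (6.426e-06 · 21.83) = 6196 m.

value=6196 m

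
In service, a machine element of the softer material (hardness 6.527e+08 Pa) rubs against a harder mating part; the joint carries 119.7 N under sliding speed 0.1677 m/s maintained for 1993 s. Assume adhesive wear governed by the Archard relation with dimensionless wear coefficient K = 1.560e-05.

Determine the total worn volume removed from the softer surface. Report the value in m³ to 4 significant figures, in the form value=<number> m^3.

Every step runs at full precision. Intermediate values are shown rounded — one last rounding: four significant figures.
Convert: Distance covered L = v·t = 0.1677 m/s × 1993 s = 334.2 m.
Working in SI base units: W = 119.7 N, H = 6.527e+08 Pa, K = 1.560e-05.
Archard relation: V = K·W·L/H = 1.560e-05 · 119.7 · 334.2 / 6.527e+08 = 9.562e-10 m³.

value=9.562e-10 m^3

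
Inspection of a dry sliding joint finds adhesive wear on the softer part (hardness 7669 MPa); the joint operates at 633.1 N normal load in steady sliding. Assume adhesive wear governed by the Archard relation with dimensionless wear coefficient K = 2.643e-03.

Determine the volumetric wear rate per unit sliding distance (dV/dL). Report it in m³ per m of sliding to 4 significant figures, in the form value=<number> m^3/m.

The intermediates are displayed rounded, and all working math keeps full precision; rounded just once: 4 significant digits.
Convert: Hardness H = 7669 MPa = 7.669e+09 Pa.
In SI base units, W = 633.1 N, H = 7.669e+09 Pa, K = 2.643e-03.
The wear rate dV/dL = K·W/H (independent of L): 2.643e-03 · 633.1 / 7.669e+09 = 2.182e-10 m³/m.

value=2.182e-10 m^3/m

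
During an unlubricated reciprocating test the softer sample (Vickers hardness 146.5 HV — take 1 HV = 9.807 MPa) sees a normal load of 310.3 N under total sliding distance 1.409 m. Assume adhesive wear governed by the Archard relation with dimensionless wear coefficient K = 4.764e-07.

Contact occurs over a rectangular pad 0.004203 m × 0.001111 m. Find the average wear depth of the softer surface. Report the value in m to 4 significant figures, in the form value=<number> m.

Intermediate values are shown rounded. All arithmetic carries full float precision — one last rounding, at four significant digits.
Convert: Hardness H = 146.5 HV × 9.807 MPa/HV = 1437 MPa = 1.437e+09 Pa.
Convert: Contact area A = 0.004203 m × 0.001111 m = 4.670e-06 m².
Expressed in SI base units: W = 310.3 N, H = 1.437e+09 Pa, K = 4.764e-07.
Volume removed: V = K·W·L/H = 4.764e-07 · 310.3 · 1.409 / 1.437e+09 = 1.450e-13 m³.
Depth of wear h = V/A = 1.450e-13 / 4.670e-06 = 3.105e-08 m.

value=3.105e-08 m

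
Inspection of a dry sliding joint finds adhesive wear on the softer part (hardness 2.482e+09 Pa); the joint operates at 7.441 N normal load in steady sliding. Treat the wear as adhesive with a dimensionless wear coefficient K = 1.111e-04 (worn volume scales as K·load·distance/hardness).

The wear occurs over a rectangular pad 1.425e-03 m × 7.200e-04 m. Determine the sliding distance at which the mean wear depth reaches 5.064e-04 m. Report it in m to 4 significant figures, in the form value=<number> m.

value=1560 m

Every step maintains exact precision, and intermediate values are displayed rounded. Rounded just once to four significant figures.
Convert: Contact area A = 1.425e-03 m × 7.200e-04 m = 1.026e-06 m².
Restated in SI base units: W = 7.441 N, H = 2.482e+09 Pa, K = 1.111e-04.
Limit volume V_lim = h_lim·A = 5.064e-04 · 1.026e-06 = 5.196e-10 m³.
Inverting, life L = V_lim·H/(K·W) = 5.196e-10 · 2.482e+09 / (1.111e-04 · 7.441) = 1560 m.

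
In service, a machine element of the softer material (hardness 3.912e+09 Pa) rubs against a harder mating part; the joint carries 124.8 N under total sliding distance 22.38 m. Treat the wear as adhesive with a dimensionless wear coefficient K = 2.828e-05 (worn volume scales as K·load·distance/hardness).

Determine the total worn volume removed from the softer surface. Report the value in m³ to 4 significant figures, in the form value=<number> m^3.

All arithmetic carries exact precision, and intermediates are printed rounded. Rounded once at the end to 4 significant digits.
In SI base units, W = 124.8 N, H = 3.912e+09 Pa, K = 2.828e-05.
The Archard volume V = K·W·L/H = 2.828e-05 · 124.8 · 22.38 / 3.912e+09 = 2.019e-11 m³.

value=2.019e-11 m^3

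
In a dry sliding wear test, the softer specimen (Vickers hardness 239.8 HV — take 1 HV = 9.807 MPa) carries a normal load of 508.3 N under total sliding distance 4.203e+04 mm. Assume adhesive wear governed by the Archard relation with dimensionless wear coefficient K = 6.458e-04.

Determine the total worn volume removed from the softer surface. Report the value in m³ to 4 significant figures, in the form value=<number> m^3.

Intermediates are displayed rounded, and all arithmetic runs at full float precision. Rounded once at the end to four significant digits.
Convert: Path length L = 4.203e+04 mm = 42.03 m.
Convert: Hardness H = 239.8 HV × 9.807 MPa/HV = 2352 MPa = 2.352e+09 Pa.
Working in SI base units: W = 508.3 N, H = 2.352e+09 Pa, K = 6.458e-04.
Archard volume V = K·W·L/H = 6.458e-04 · 508.3 · 42.03 / 2.352e+09 = 5.867e-09 m³.

value=5.867e-09 m^3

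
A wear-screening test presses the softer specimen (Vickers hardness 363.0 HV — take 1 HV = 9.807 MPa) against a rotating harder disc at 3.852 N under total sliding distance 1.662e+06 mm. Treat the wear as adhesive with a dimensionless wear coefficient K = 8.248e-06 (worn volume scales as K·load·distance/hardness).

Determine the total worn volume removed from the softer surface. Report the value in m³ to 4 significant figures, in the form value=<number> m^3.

Intermediates are shown rounded, and all arithmetic maintains exact precision. Rounded just once: 4 significant digits.
Distance L = 1.662e+06 mm = 1662 m.
Hardness H = 363.0 HV × 9.807 MPa/HV = 3560 MPa = 3.560e+09 Pa.
Expressed in SI base units: W = 3.852 N, H = 3.560e+09 Pa, K = 8.248e-06.
Worn volume V = K·W·L/H = 8.248e-06 · 3.852 · 1662 / 3.560e+09 = 1.483e-11 m³.

value=1.483e-11 m^3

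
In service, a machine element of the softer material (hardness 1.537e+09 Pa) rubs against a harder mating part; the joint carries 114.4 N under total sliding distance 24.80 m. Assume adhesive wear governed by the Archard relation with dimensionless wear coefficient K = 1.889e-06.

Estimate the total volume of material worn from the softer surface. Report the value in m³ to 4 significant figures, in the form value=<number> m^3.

The intermediates are displayed rounded. All arithmetic runs at full precision. Rounded once at the end, at four significant digits.
Working in SI base units: W = 114.4 N, H = 1.537e+09 Pa, K = 1.889e-06.
Apply Archard: V = K·W·L/H = 1.889e-06 · 114.4 · 24.80 / 1.537e+09 = 3.487e-12 m³.

value=3.487e-12 m^3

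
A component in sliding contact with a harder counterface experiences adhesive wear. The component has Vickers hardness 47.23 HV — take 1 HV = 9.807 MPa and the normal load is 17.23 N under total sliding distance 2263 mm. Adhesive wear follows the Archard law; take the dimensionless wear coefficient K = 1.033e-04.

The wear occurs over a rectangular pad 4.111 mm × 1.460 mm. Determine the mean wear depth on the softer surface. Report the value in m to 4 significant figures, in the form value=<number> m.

The intermediates are printed rounded, and all working math maintains full precision; a lone final rounding, at four significant figures.
Sliding distance L = 2263 mm = 2.263 m.
Hardness H = 47.23 HV × 9.807 MPa/HV = 463.2 MPa = 4.632e+08 Pa.
Pad sides 4.111 mm × 1.460 mm = 0.004111 m × 0.001460 m. Contact area A = 0.004111 m × 0.001460 m = 6.002e-06 m².
Collected in SI base units: W = 17.23 N, H = 4.632e+08 Pa, K = 1.033e-04.
By Archard's law, V = K·W·L/H = 1.033e-04 · 17.23 · 2.263 / 4.632e+08 = 8.696e-12 m³.
Depth of wear h = V/A = 8.696e-12 / 6.002e-06 = 1.449e-06 m.

value=1.449e-06 m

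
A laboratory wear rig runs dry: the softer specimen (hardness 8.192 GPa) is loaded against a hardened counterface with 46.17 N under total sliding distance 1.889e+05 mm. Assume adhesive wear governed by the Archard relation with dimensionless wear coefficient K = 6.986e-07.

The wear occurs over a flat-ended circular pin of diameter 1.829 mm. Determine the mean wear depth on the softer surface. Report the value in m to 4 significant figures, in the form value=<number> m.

Shown intermediates are rounded — the algebra runs at exact precision; rounded once at the end to four significant figures.
Convert: Path length L = 1.889e+05 mm = 188.9 m.
Convert: Hardness H = 8.192 GPa = 8.192e+09 Pa.
Convert: Pin diameter d = 1.829 mm = 0.001829 m. Contact area A = π·d²/4 = π·(0.001829 m)²/4 = 2.627e-06 m².
Expressed in SI base units: W = 46.17 N, H = 8.192e+09 Pa, K = 6.986e-07.
Archard volume V = K·W·L/H = 6.986e-07 · 46.17 · 188.9 / 8.192e+09 = 7.438e-13 m³.
Wear depth h = V/A = 7.438e-13 / 2.627e-06 = 2.831e-07 m.

value=2.831e-07 m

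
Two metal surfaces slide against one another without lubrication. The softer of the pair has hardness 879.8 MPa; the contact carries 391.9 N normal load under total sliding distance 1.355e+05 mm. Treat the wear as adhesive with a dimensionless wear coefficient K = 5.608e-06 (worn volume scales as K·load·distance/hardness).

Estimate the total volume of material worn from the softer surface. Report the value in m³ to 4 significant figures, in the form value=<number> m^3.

Intermediate values are shown rounded — every step maintains full float precision, and a single final rounding to four significant figures.
Path length L = 1.355e+05 mm = 135.5 m.
Hardness H = 879.8 MPa = 8.798e+08 Pa.
As SI base values: W = 391.9 N, H = 8.798e+08 Pa, K = 5.608e-06.
The Archard volume V = K·W·L/H = 5.608e-06 · 391.9 · 135.5 / 8.798e+08 = 3.385e-10 m³.

value=3.385e-10 m^3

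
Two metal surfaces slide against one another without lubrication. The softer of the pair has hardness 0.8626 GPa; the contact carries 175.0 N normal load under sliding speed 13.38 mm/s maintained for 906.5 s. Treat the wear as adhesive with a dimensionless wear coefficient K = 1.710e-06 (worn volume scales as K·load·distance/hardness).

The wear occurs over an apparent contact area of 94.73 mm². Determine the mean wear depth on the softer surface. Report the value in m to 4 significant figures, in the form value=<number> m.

value=4.442e-08 m

Intermediate values are printed rounded — every step holds full float precision; one final rounding: four significant digits.
Convert: Sliding speed v = 13.38 mm/s = 0.01338 m/s. Distance L = v·t = 0.01338 m/s × 906.5 s = 12.13 m.
Convert: Hardness H = 0.8626 GPa = 8.626e+08 Pa.
Convert: Contact area A = 94.73 mm² = 9.473e-05 m².
As SI base values: W = 175.0 N, H = 8.626e+08 Pa, K = 1.710e-06.
Archard relation: V = K·W·L/H = 1.710e-06 · 175.0 · 12.13 / 8.626e+08 = 4.208e-12 m³.
Depth h = V/A = 4.208e-12 / 9.473e-05 = 4.442e-08 m.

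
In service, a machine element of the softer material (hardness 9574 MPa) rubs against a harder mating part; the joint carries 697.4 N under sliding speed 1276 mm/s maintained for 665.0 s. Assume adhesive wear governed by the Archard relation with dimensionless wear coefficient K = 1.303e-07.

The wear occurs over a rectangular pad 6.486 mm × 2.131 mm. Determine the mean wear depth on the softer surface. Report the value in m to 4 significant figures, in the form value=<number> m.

The algebra holds full float precision — intermediates are shown rounded. Rounded once at the end to four significant digits.
Sliding speed v = 1276 mm/s = 1.276 m/s. Distance L = v·t = 1.276 m/s × 665.0 s = 848.5 m.
Hardness H = 9574 MPa = 9.574e+09 Pa.
Pad sides 6.486 mm × 2.131 mm = 0.006486 m × 0.002131 m. Contact area A = 0.006486 m × 0.002131 m = 1.382e-05 m².
In SI base units, W = 697.4 N, H = 9.574e+09 Pa, K = 1.303e-07.
Archard volume V = K·W·L/H = 1.303e-07 · 697.4 · 848.5 / 9.574e+09 = 8.054e-12 m³.
Depth h = V/A = 8.054e-12 / 1.382e-05 = 5.827e-07 m.

value=5.827e-07 m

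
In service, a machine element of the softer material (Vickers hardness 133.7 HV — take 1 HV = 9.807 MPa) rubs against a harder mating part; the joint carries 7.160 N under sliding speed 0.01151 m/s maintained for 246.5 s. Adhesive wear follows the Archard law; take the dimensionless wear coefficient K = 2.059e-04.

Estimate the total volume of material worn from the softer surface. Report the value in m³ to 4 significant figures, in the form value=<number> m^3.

value=3.190e-12 m^3

The computation maintains exact precision. Displayed values are rounded, and rounded once at the end, at 4 significant digits.
Convert: Path length L = v·t = 0.01151 m/s × 246.5 s = 2.837 m.
Convert: Hardness H = 133.7 HV × 9.807 MPa/HV = 1311 MPa = 1.311e+09 Pa.
Expressed in SI base units: W = 7.160 N, H = 1.311e+09 Pa, K = 2.059e-04.
Archard relation: V = K·W·L/H = 2.059e-04 · 7.160 · 2.837 / 1.311e+09 = 3.190e-12 m³.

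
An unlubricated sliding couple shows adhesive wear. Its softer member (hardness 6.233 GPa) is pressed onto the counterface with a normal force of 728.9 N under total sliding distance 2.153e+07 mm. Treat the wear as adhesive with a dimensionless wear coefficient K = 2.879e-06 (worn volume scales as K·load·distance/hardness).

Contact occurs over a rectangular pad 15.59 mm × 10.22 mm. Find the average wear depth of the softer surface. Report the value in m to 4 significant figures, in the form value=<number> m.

value=4.549e-05 m

Intermediate values are printed rounded, and all arithmetic keeps full precision — a single final rounding: four significant digits.
Sliding distance L = 2.153e+07 mm = 2.153e+04 m.
Hardness H = 6.233 GPa = 6.233e+09 Pa.
Pad sides 15.59 mm × 10.22 mm = 0.01559 m × 0.01022 m. Contact area A = 0.01559 m × 0.01022 m = 1.593e-04 m².
Restated in SI base units: W = 728.9 N, H = 6.233e+09 Pa, K = 2.879e-06.
The Archard volume V = K·W·L/H = 2.879e-06 · 728.9 · 2.153e+04 / 6.233e+09 = 7.249e-09 m³.
Wear depth h = V/A = 7.249e-09 / 1.593e-04 = 4.549e-05 m.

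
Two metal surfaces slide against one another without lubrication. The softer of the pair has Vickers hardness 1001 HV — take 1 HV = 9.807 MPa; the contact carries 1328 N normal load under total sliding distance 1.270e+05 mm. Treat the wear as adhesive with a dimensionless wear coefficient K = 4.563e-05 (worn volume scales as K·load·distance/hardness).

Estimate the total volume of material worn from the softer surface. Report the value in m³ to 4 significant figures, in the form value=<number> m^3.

value=7.839e-10 m^3

Intermediates appear rounded, and all arithmetic runs at full float precision — one final rounding to 4 significant digits.
Convert: Distance L = 1.270e+05 mm = 127.0 m.
Convert: Hardness H = 1001 HV × 9.807 MPa/HV = 9817 MPa = 9.817e+09 Pa.
As SI base values: W = 1328 N, H = 9.817e+09 Pa, K = 4.563e-05.
Wear volume V = K·W·L/H = 4.563e-05 · 1328 · 127.0 / 9.817e+09 = 7.839e-10 m³.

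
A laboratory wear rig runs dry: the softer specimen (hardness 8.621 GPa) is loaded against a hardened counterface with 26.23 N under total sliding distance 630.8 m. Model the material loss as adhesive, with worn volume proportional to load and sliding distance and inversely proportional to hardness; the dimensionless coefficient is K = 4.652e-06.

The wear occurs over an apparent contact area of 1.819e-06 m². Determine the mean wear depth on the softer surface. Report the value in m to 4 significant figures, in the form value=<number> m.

The algebra runs at exact precision, and intermediates are shown rounded, and one last rounding, at 4 significant figures.
Convert: Hardness H = 8.621 GPa = 8.621e+09 Pa.
Restated in SI base units: W = 26.23 N, H = 8.621e+09 Pa, K = 4.652e-06.
Wear volume V = K·W·L/H = 4.652e-06 · 26.23 · 630.8 / 8.621e+09 = 8.928e-12 m³.
Depth h = V/A = 8.928e-12 / 1.819e-06 = 4.908e-06 m.

value=4.908e-06 m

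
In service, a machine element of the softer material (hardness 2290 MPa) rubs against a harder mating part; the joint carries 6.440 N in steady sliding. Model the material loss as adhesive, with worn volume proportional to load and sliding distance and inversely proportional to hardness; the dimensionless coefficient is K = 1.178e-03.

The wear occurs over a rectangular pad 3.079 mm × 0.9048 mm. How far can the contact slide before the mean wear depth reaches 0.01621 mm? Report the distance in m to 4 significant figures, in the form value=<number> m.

Printed values are rounded. Every step runs at full precision, and a single final rounding, at 4 significant digits.
Convert: Hardness H = 2290 MPa = 2.290e+09 Pa.
Convert: Pad sides 3.079 mm × 0.9048 mm = 3.079e-03 m × 9.048e-04 m. Contact area A = 3.079e-03 m × 9.048e-04 m = 2.786e-06 m².
Convert: Depth limit h_lim = 0.01621 mm = 1.621e-05 m.
SI base units throughout: W = 6.440 N, H = 2.290e+09 Pa, K = 1.178e-03.
Allowed volume V_lim = h_lim·A = 1.621e-05 · 2.786e-06 = 4.516e-11 m³.
Inverting, life L = V_lim·H/(K·W) = 4.516e-11 · 2.290e+09 / (1.178e-03 · 6.440) = 13.63 m.

value=13.63 m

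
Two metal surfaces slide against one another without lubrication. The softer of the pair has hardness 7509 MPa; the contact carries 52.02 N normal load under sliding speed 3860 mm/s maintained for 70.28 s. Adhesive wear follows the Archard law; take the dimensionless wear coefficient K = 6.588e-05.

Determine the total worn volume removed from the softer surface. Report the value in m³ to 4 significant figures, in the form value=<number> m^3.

value=1.238e-10 m^3

All arithmetic runs at full float precision; intermediate values are printed rounded; one final rounding: 4 significant figures.
Convert: Sliding speed v = 3860 mm/s = 3.860 m/s. The distance L = v·t = 3.860 m/s × 70.28 s = 271.3 m.
Convert: Hardness H = 7509 MPa = 7.509e+09 Pa.
Collected in SI base units: W = 52.02 N, H = 7.509e+09 Pa, K = 6.588e-05.
Volume removed: V = K·W·L/H = 6.588e-05 · 52.02 · 271.3 / 7.509e+09 = 1.238e-10 m³.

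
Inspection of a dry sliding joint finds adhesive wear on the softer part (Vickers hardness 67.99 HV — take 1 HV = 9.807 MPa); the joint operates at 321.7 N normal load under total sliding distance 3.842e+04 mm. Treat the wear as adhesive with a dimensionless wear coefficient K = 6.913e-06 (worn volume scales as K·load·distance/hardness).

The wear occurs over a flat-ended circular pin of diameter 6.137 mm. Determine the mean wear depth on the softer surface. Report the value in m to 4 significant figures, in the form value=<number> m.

value=4.332e-06 m

The intermediates are displayed rounded, and all working math maintains exact precision; a single final rounding, at four significant figures.
The distance L = 3.842e+04 mm = 38.42 m.
Hardness H = 67.99 HV × 9.807 MPa/HV = 666.8 MPa = 6.668e+08 Pa.
Pin diameter d = 6.137 mm = 0.006137 m. Contact area A = π·d²/4 = π·(0.006137 m)²/4 = 2.958e-05 m².
As SI base values: W = 321.7 N, H = 6.668e+08 Pa, K = 6.913e-06.
By Archard's law, V = K·W·L/H = 6.913e-06 · 321.7 · 38.42 / 6.668e+08 = 1.281e-10 m³.
Mean wear depth h = V/A = 1.281e-10 / 2.958e-05 = 4.332e-06 m.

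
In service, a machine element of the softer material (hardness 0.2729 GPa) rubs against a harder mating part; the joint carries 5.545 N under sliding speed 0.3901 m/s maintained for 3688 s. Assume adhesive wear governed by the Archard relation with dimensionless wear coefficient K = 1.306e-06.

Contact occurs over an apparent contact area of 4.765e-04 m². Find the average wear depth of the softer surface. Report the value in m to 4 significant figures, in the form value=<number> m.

value=8.012e-08 m

The computation runs at full precision — intermediate values appear rounded — one final rounding: 4 significant figures.
Distance L = v·t = 0.3901 m/s × 3688 s = 1439 m.
Hardness H = 0.2729 GPa = 2.729e+08 Pa.
Restated in SI base units: W = 5.545 N, H = 2.729e+08 Pa, K = 1.306e-06.
Archard volume V = K·W·L/H = 1.306e-06 · 5.545 · 1439 / 2.729e+08 = 3.818e-11 m³.
Wear depth h = V/A = 3.818e-11 / 4.765e-04 = 8.012e-08 m.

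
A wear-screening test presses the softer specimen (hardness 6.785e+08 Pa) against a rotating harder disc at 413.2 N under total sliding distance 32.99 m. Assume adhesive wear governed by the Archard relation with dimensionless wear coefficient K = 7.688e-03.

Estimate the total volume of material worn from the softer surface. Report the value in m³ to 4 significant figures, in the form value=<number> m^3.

value=1.545e-07 m^3

Intermediates appear rounded; the computation maintains exact precision — rounded just once: 4 significant digits.
In SI base units: W = 413.2 N, H = 6.785e+08 Pa, K = 7.688e-03.
Wear volume V = K·W·L/H = 7.688e-03 · 413.2 · 32.99 / 6.785e+08 = 1.545e-07 m³.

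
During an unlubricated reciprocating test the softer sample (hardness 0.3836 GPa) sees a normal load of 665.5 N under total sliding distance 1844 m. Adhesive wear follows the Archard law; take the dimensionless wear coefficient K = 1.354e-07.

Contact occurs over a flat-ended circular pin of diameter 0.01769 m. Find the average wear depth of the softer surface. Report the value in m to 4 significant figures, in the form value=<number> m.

Intermediates are displayed rounded; the algebra keeps full precision — one last rounding to 4 significant digits.
Hardness H = 0.3836 GPa = 3.836e+08 Pa.
Contact area A = π·d²/4 = π·(0.01769 m)²/4 = 2.458e-04 m².
Working in SI base units: W = 665.5 N, H = 3.836e+08 Pa, K = 1.354e-07.
Archard volume V = K·W·L/H = 1.354e-07 · 665.5 · 1844 / 3.836e+08 = 4.332e-10 m³.
Mean depth h = V/A = 4.332e-10 / 2.458e-04 = 1.762e-06 m.

value=1.762e-06 m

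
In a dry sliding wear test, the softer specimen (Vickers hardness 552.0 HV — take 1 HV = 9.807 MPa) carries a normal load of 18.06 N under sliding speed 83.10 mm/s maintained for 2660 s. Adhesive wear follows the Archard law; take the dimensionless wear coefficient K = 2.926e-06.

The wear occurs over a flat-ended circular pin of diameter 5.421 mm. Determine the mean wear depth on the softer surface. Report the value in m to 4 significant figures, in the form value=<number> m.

value=9.349e-08 m

Intermediates appear rounded. The computation runs at exact precision. Rounded once at the end to 4 significant figures.
Sliding speed v = 83.10 mm/s = 0.08310 m/s. Distance covered L = v·t = 0.08310 m/s × 2660 s = 221.0 m.
Hardness H = 552.0 HV × 9.807 MPa/HV = 5413 MPa = 5.413e+09 Pa.
Pin diameter d = 5.421 mm = 0.005421 m. Contact area A = π·d²/4 = π·(0.005421 m)²/4 = 2.308e-05 m².
SI base units throughout: W = 18.06 N, H = 5.413e+09 Pa, K = 2.926e-06.
By Archard's law, V = K·W·L/H = 2.926e-06 · 18.06 · 221.0 / 5.413e+09 = 2.158e-12 m³.
Average depth h = V/A = 2.158e-12 / 2.308e-05 = 9.349e-08 m.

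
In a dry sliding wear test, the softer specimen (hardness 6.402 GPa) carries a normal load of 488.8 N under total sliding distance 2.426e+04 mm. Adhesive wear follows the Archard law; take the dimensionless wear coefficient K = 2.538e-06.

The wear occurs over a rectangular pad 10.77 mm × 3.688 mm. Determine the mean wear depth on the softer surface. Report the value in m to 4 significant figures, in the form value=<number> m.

Intermediates are displayed rounded — all working math maintains full float precision. Rounded just once, at 4 significant digits.
Convert: Distance L = 2.426e+04 mm = 24.26 m.
Convert: Hardness H = 6.402 GPa = 6.402e+09 Pa.
Convert: Pad sides 10.77 mm × 3.688 mm = 0.01077 m × 0.003688 m. Contact area A = 0.01077 m × 0.003688 m = 3.972e-05 m².
In SI base units, W = 488.8 N, H = 6.402e+09 Pa, K = 2.538e-06.
The Archard volume V = K·W·L/H = 2.538e-06 · 488.8 · 24.26 / 6.402e+09 = 4.701e-12 m³.
Wear depth h = V/A = 4.701e-12 / 3.972e-05 = 1.184e-07 m.

value=1.184e-07 m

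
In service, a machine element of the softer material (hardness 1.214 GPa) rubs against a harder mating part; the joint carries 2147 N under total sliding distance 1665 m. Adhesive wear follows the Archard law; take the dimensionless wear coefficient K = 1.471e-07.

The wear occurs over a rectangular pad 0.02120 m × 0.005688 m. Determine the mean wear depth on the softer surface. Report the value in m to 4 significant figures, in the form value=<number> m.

All working math keeps exact precision. Displayed values are rounded — a lone final rounding: 4 significant figures.
Hardness H = 1.214 GPa = 1.214e+09 Pa.
Contact area A = 0.02120 m × 0.005688 m = 1.206e-04 m².
Expressed in SI base units: W = 2147 N, H = 1.214e+09 Pa, K = 1.471e-07.
Wear volume V = K·W·L/H = 1.471e-07 · 2147 · 1665 / 1.214e+09 = 4.332e-10 m³.
Mean depth h = V/A = 4.332e-10 / 1.206e-04 = 3.592e-06 m.

value=3.592e-06 m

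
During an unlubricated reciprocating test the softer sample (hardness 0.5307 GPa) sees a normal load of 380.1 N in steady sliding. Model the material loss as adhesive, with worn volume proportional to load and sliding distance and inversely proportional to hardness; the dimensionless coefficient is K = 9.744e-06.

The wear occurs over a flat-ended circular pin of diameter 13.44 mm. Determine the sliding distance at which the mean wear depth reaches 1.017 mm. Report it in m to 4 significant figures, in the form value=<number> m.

value=2.067e+04 m

The computation keeps exact precision — intermediates are printed rounded. Rounded just once: 4 significant figures.
Hardness H = 0.5307 GPa = 5.307e+08 Pa.
Pin diameter d = 13.44 mm = 0.01344 m. Contact area A = π·d²/4 = π·(0.01344 m)²/4 = 1.419e-04 m².
Depth limit h_lim = 1.017 mm = 0.001017 m.
Collected in SI base units: W = 380.1 N, H = 5.307e+08 Pa, K = 9.744e-06.
Wearable volume V_lim = h_lim·A = 0.001017 · 1.419e-04 = 1.443e-07 m³.
Inverting, life L = V_lim·H/(K·W) = 1.443e-07 · 5.307e+08 / (9.744e-06 · 380.1) = 2.067e+04 m.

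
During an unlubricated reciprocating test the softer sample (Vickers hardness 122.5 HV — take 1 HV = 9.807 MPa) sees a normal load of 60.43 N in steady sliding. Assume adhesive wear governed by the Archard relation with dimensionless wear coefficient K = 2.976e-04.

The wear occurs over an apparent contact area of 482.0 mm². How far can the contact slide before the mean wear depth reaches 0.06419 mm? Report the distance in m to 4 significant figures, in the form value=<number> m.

value=2067 m

Printed values are rounded; all arithmetic keeps exact precision. Rounded just once: four significant figures.
Convert: Hardness H = 122.5 HV × 9.807 MPa/HV = 1201 MPa = 1.201e+09 Pa.
Convert: Contact area A = 482.0 mm² = 4.820e-04 m².
Convert: Depth limit h_lim = 0.06419 mm = 6.419e-05 m.
Expressed in SI base units: W = 60.43 N, H = 1.201e+09 Pa, K = 2.976e-04.
Permissible volume V_lim = h_lim·A = 6.419e-05 · 4.820e-04 = 3.094e-08 m³.
Life L = V_lim·H/(K·W) = 3.094e-08 · 1.201e+09 / (2.976e-04 · 60.43) = 2067 m.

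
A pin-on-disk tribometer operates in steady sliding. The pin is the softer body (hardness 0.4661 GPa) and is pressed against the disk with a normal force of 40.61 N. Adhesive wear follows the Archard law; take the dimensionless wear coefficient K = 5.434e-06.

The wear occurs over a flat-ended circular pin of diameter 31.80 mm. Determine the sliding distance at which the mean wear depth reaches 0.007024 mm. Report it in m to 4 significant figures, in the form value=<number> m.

value=1.178e+04 m

The algebra runs at full float precision; intermediate values are shown rounded. Rounded once at the end, at 4 significant digits.
Convert: Hardness H = 0.4661 GPa = 4.661e+08 Pa.
Convert: Pin diameter d = 31.80 mm = 0.03180 m. Contact area A = π·d²/4 = π·(0.03180 m)²/4 = 7.942e-04 m².
Convert: Depth limit h_lim = 0.007024 mm = 7.024e-06 m.
Collected in SI base units: W = 40.61 N, H = 4.661e+08 Pa, K = 5.434e-06.
Allowed volume V_lim = h_lim·A = 7.024e-06 · 7.942e-04 = 5.579e-09 m³.
Sliding life L = V_lim·H/(K·W) = 5.579e-09 · 4.661e+08 / (5.434e-06 · 40.61) = 1.178e+04 m.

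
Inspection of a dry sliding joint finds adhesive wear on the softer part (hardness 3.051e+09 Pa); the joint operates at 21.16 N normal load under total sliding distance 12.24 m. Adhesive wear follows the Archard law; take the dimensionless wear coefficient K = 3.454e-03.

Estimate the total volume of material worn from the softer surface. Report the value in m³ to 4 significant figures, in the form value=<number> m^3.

Every step runs at full precision; intermediates are printed rounded. Rounded once at the end to 4 significant digits.
Collected in SI base units: W = 21.16 N, H = 3.051e+09 Pa, K = 3.454e-03.
Wear volume V = K·W·L/H = 3.454e-03 · 21.16 · 12.24 / 3.051e+09 = 2.932e-10 m³.

value=2.932e-10 m^3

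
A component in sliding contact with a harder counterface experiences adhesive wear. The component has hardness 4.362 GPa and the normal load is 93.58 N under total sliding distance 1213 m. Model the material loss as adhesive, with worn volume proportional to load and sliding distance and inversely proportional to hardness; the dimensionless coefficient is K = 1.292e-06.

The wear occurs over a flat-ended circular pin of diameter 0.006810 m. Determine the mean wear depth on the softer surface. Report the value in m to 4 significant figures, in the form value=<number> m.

The intermediates are shown rounded; each operation carries full float precision — one last rounding, at 4 significant digits.
Hardness H = 4.362 GPa = 4.362e+09 Pa.
Contact area A = π·d²/4 = π·(0.006810 m)²/4 = 3.642e-05 m².
Working in SI base units: W = 93.58 N, H = 4.362e+09 Pa, K = 1.292e-06.
The Archard volume V = K·W·L/H = 1.292e-06 · 93.58 · 1213 / 4.362e+09 = 3.362e-11 m³.
Mean depth h = V/A = 3.362e-11 / 3.642e-05 = 9.231e-07 m.

value=9.231e-07 m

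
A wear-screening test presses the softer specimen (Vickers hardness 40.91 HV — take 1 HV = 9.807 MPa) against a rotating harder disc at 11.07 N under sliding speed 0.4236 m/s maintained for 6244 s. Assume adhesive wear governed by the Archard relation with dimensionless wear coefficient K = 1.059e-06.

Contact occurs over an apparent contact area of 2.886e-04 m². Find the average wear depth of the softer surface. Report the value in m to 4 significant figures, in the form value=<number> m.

value=2.678e-07 m

Displayed values are rounded. The computation maintains exact precision. Rounded just once to four significant figures.
The distance L = v·t = 0.4236 m/s × 6244 s = 2645 m.
Hardness H = 40.91 HV × 9.807 MPa/HV = 401.2 MPa = 4.012e+08 Pa.
Expressed in SI base units: W = 11.07 N, H = 4.012e+08 Pa, K = 1.059e-06.
Apply Archard: V = K·W·L/H = 1.059e-06 · 11.07 · 2645 / 4.012e+08 = 7.729e-11 m³.
Mean wear depth h = V/A = 7.729e-11 / 2.886e-04 = 2.678e-07 m.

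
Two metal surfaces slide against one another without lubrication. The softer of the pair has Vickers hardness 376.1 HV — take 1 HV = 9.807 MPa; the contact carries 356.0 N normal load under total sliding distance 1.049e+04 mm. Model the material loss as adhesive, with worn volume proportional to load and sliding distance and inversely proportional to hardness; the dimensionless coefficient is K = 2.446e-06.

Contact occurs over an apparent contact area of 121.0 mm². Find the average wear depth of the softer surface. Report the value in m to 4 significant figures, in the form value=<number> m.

The computation maintains full precision, and intermediates are displayed rounded, and one final rounding, at 4 significant figures.
Convert: The distance L = 1.049e+04 mm = 10.49 m.
Convert: Hardness H = 376.1 HV × 9.807 MPa/HV = 3688 MPa = 3.688e+09 Pa.
Convert: Contact area A = 121.0 mm² = 1.210e-04 m².
Restated in SI base units: W = 356.0 N, H = 3.688e+09 Pa, K = 2.446e-06.
Apply Archard: V = K·W·L/H = 2.446e-06 · 356.0 · 10.49 / 3.688e+09 = 2.477e-12 m³.
Mean depth h = V/A = 2.477e-12 / 1.210e-04 = 2.047e-08 m.

value=2.047e-08 m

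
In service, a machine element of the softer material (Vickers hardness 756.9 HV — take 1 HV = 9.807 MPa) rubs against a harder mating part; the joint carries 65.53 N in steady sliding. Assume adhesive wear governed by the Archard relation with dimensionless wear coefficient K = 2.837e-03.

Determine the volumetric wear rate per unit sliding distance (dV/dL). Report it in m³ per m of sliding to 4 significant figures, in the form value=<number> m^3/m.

The intermediates are shown rounded. Every step maintains full float precision. Rounded once at the end, at four significant digits.
Convert: Hardness H = 756.9 HV × 9.807 MPa/HV = 7423 MPa = 7.423e+09 Pa.
Expressed in SI base units: W = 65.53 N, H = 7.423e+09 Pa, K = 2.837e-03.
Volumetric rate dV/dL = K·W/H, per unit distance: 2.837e-03 · 65.53 / 7.423e+09 = 2.505e-11 m³/m.

value=2.505e-11 m^3/m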